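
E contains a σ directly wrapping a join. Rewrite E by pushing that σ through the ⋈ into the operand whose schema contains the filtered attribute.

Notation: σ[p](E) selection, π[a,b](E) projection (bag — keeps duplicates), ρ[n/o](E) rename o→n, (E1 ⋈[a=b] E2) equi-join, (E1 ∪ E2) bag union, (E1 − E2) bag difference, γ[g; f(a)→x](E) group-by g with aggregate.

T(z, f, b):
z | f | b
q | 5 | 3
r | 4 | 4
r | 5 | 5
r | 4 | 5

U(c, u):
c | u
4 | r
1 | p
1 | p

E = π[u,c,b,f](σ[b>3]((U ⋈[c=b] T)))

σ filters on b, owned by the right side.
E' = π[u,c,b,f]((U ⋈[c=b] σ[b>3](T)))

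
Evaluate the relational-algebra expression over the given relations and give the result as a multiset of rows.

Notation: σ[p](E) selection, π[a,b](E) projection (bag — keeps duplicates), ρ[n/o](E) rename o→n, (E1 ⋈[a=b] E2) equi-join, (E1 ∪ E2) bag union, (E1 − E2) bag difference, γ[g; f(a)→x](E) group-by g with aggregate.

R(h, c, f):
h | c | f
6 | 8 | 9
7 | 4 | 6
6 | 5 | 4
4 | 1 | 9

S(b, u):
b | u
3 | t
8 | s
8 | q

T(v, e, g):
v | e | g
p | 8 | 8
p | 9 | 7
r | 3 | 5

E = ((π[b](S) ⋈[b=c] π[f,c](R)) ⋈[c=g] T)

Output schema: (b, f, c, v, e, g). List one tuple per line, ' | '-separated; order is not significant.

Row counts bottom-up:
  S → 3
  π[b](S) → 3
  R → 4
  π[f,c](R) → 4
  (π[b](S) ⋈[b=c] π[f,c](R)) → 2
  T → 3
  ((π[b](S) ⋈[b=c] π[f,c](R)) ⋈[c=g] T) → 2

== RESULT ==
b | f | c | v | e | g
8 | 9 | 8 | p | 8 | 8
8 | 9 | 8 | p | 8 | 8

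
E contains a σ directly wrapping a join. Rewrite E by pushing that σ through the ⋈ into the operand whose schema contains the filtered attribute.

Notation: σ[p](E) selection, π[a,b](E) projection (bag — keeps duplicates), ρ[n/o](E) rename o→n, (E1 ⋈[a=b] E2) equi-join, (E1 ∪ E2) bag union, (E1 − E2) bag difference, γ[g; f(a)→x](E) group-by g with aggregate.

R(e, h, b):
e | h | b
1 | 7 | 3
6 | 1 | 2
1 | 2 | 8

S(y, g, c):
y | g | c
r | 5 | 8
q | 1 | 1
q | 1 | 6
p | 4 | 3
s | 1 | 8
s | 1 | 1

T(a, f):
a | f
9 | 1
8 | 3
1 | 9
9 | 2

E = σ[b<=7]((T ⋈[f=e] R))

σ filters on b, owned by the right side.
E' = (T ⋈[f=e] σ[b<=7](R))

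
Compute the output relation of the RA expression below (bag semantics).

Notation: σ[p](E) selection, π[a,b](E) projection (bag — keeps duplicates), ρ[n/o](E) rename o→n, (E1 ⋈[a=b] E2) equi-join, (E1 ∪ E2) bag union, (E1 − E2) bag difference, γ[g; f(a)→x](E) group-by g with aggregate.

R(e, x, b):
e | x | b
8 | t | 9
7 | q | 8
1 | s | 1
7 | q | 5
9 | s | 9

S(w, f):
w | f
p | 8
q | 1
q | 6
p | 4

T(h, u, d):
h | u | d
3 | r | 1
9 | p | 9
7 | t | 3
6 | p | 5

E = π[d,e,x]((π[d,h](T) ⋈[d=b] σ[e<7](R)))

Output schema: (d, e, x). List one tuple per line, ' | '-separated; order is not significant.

Per-node cardinality:
  T → 4
  π[d,h](T) → 4
  R → 5
  σ[e<7](R) → 1
  (π[d,h](T) ⋈[d=b] σ[e<7](R)) → 1
  π[d,e,x]((π[d,h](T) ⋈[d=b] σ[e<7](R))) → 1

== RESULT ==
d | e | x
1 | 1 | s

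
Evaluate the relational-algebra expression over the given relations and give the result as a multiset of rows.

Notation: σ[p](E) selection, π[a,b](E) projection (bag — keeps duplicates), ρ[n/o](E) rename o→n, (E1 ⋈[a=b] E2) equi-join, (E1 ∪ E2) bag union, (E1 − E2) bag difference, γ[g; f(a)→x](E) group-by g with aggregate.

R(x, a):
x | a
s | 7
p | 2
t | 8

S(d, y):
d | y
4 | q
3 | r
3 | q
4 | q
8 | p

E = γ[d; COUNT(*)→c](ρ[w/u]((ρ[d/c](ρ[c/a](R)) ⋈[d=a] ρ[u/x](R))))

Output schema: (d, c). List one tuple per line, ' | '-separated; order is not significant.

Subexpression sizes:
  R → 3
  ρ[c/a](R) → 3
  ρ[d/c](ρ[c/a](R)) → 3
  R → 3
  ρ[u/x](R) → 3
  (ρ[d/c](ρ[c/a](R)) ⋈[d=a] ρ[u/x](R)) → 3
  ρ[w/u]((ρ[d/c](ρ[c/a](R)) ⋈[d=a] ρ[u/x](R))) → 3
  γ[d; COUNT(*)→c](ρ[w/u]((ρ[d/c](ρ[c/a](R)) ⋈[d=a] ρ[u/x](R)))) → 3

== RESULT ==
d | c
2 | 1
7 | 1
8 | 1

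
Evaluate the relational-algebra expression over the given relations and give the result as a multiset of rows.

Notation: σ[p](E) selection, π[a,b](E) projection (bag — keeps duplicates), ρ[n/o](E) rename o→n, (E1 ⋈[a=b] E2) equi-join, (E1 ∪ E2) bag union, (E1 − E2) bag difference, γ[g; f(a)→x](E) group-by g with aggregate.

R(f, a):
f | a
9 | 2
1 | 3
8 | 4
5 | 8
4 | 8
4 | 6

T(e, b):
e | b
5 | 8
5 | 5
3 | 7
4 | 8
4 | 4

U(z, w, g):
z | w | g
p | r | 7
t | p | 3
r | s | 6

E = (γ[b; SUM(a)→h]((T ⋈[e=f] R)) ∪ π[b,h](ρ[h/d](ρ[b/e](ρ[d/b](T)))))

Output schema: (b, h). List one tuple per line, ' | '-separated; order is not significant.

Per-node cardinality:
  T → 5
  R → 6
  (T ⋈[e=f] R) → 6
  γ[b; SUM(a)→h]((T ⋈[e=f] R)) → 3
  T → 5
  ρ[d/b](T) → 5
  ρ[b/e](ρ[d/b](T)) → 5
  ρ[h/d](ρ[b/e](ρ[d/b](T))) → 5
  π[b,h](ρ[h/d](ρ[b/e](ρ[d/b](T)))) → 5
  (γ[b; SUM(a)→h]((T ⋈[e=f] R)) ∪ π[b,h](ρ[h/d](ρ[b/e](ρ[d/b](T))))) → 8

== RESULT ==
b | h
3 | 7
4 | 4
4 | 8
4 | 14
5 | 5
5 | 8
5 | 8
8 | 22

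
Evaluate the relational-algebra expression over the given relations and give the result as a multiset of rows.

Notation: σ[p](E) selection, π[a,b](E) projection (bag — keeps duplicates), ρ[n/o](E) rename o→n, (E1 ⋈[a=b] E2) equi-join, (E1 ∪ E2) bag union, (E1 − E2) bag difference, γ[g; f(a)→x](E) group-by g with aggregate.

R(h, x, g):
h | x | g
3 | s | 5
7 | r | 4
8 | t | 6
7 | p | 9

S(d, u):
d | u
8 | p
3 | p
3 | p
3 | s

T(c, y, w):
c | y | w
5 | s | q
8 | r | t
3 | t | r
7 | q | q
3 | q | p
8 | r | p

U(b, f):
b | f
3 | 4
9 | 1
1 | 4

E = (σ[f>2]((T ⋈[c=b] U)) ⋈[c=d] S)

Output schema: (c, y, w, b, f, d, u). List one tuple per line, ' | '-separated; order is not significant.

Per-node cardinality:
  T → 6
  U → 3
  (T ⋈[c=b] U) → 2
  σ[f>2]((T ⋈[c=b] U)) → 2
  S → 4
  (σ[f>2]((T ⋈[c=b] U)) ⋈[c=d] S) → 6

== RESULT ==
c | y | w | b | f | d | u
3 | q | p | 3 | 4 | 3 | p
3 | q | p | 3 | 4 | 3 | p
3 | q | p | 3 | 4 | 3 | s
3 | t | r | 3 | 4 | 3 | p
3 | t | r | 3 | 4 | 3 | p
3 | t | r | 3 | 4 | 3 | s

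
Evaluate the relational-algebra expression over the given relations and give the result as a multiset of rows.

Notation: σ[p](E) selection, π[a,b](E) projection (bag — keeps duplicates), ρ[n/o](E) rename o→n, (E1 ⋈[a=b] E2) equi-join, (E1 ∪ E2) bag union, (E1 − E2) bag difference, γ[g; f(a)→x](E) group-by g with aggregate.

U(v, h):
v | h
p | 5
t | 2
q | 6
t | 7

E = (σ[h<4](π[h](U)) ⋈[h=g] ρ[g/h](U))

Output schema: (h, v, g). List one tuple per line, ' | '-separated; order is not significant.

Subexpression sizes:
  U → 4
  π[h](U) → 4
  σ[h<4](π[h](U)) → 1
  U → 4
  ρ[g/h](U) → 4
  (σ[h<4](π[h](U)) ⋈[h=g] ρ[g/h](U)) → 1

== RESULT ==
h | v | g
2 | t | 2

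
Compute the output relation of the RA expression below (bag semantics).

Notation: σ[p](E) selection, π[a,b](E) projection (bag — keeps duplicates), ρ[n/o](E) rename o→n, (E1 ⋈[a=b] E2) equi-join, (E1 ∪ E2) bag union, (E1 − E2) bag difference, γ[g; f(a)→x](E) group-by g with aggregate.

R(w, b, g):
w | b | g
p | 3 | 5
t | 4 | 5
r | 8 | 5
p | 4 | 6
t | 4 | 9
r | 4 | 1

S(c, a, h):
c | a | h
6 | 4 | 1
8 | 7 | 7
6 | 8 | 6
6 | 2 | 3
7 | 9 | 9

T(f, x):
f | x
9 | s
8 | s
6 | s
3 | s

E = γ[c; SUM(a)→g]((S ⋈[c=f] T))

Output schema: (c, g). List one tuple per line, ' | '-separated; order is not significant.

Subexpression sizes:
  S → 5
  T → 4
  (S ⋈[c=f] T) → 4
  γ[c; SUM(a)→g]((S ⋈[c=f] T)) → 2

== RESULT ==
c | g
6 | 14
8 | 7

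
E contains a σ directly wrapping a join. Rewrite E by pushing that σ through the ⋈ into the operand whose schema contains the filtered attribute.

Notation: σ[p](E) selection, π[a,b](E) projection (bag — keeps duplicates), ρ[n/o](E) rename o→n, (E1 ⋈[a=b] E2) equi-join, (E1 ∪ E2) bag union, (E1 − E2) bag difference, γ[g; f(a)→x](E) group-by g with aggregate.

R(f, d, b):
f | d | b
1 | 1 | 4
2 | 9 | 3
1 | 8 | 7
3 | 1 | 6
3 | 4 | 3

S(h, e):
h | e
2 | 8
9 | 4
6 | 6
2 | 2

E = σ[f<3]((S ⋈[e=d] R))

σ filters on f, owned by the right side.
E' = (S ⋈[e=d] σ[f<3](R))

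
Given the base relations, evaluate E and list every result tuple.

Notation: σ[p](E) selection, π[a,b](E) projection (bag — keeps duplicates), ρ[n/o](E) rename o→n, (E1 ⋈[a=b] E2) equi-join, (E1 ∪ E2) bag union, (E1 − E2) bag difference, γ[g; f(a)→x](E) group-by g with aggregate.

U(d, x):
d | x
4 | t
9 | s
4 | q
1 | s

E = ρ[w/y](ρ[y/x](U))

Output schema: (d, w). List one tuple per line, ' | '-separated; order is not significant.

Subexpression sizes:
  U → 4
  ρ[y/x](U) → 4
  ρ[w/y](ρ[y/x](U)) → 4

== RESULT ==
d | w
1 | s
4 | q
4 | t
9 | s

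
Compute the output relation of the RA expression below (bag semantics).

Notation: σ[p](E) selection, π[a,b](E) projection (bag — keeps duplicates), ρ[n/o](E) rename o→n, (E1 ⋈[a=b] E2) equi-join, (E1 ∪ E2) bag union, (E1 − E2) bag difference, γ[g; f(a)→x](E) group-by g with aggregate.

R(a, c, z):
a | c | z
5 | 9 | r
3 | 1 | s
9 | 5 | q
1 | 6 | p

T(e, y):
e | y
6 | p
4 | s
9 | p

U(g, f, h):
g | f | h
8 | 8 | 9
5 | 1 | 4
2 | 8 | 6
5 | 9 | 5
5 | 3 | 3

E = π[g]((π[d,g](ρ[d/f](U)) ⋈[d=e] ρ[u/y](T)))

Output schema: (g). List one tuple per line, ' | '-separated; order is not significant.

Subexpression sizes:
  U → 5
  ρ[d/f](U) → 5
  π[d,g](ρ[d/f](U)) → 5
  T → 3
  ρ[u/y](T) → 3
  (π[d,g](ρ[d/f](U)) ⋈[d=e] ρ[u/y](T)) → 1
  π[g]((π[d,g](ρ[d/f](U)) ⋈[d=e] ρ[u/y](T))) → 1

== RESULT ==
g
5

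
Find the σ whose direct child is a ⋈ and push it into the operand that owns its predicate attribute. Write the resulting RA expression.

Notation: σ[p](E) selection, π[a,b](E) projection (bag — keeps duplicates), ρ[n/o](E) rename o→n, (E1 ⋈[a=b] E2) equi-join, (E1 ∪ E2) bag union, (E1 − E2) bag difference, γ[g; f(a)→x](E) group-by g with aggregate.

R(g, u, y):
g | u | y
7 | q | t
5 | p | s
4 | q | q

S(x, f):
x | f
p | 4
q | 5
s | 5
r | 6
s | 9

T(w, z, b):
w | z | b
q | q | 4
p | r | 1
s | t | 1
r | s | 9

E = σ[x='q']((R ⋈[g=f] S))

σ filters on x, owned by the right side.
E' = (R ⋈[g=f] σ[x='q'](S))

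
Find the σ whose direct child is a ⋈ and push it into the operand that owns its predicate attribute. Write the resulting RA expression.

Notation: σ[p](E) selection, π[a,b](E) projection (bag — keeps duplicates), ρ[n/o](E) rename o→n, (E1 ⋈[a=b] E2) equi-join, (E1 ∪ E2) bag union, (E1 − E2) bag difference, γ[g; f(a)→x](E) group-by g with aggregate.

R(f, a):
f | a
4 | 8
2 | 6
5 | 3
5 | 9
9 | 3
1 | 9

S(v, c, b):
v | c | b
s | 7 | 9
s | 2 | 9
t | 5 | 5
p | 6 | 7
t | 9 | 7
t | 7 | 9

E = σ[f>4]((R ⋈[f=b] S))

σ filters on f, owned by the left side.
E' = (σ[f>4](R) ⋈[f=b] S)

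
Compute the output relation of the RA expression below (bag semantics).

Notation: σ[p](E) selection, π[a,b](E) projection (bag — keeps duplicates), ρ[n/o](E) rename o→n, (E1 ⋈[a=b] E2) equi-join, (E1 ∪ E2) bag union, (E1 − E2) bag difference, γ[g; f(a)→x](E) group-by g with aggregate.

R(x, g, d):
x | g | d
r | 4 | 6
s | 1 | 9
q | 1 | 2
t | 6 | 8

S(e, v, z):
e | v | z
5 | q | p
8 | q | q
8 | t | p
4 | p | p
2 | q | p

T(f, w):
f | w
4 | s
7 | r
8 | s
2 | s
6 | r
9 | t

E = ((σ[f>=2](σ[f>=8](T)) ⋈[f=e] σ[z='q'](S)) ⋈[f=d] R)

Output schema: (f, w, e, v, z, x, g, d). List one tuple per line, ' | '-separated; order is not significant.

Stepwise |·|:
  T → 6
  σ[f>=8](T) → 2
  σ[f>=2](σ[f>=8](T)) → 2
  S → 5
  σ[z='q'](S) → 1
  (σ[f>=2](σ[f>=8](T)) ⋈[f=e] σ[z='q'](S)) → 1
  R → 4
  ((σ[f>=2](σ[f>=8](T)) ⋈[f=e] σ[z='q'](S)) ⋈[f=d] R) → 1

== RESULT ==
f | w | e | v | z | x | g | d
8 | s | 8 | q | q | t | 6 | 8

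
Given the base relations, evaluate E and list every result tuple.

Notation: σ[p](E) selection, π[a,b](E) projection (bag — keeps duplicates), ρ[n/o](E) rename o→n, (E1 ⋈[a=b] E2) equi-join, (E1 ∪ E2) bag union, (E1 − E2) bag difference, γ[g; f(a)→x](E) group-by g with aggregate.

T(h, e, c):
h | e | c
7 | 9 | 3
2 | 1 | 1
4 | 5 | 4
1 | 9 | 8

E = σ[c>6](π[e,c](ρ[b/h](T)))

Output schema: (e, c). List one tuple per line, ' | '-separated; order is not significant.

Stepwise |·|:
  T → 4
  ρ[b/h](T) → 4
  π[e,c](ρ[b/h](T)) → 4
  σ[c>6](π[e,c](ρ[b/h](T))) → 1

== RESULT ==
e | c
9 | 8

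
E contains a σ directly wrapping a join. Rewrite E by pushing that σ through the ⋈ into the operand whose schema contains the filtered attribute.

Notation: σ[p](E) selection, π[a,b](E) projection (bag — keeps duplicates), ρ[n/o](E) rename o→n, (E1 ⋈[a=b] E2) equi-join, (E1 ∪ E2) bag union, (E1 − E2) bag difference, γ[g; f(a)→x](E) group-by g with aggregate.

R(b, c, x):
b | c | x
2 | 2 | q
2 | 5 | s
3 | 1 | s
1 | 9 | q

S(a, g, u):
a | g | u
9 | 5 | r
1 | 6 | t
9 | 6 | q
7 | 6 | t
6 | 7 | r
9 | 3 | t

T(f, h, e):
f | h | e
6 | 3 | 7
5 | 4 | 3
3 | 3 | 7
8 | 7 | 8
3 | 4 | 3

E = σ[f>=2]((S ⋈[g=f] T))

σ filters on f, owned by the right side.
E' = (S ⋈[g=f] σ[f>=2](T))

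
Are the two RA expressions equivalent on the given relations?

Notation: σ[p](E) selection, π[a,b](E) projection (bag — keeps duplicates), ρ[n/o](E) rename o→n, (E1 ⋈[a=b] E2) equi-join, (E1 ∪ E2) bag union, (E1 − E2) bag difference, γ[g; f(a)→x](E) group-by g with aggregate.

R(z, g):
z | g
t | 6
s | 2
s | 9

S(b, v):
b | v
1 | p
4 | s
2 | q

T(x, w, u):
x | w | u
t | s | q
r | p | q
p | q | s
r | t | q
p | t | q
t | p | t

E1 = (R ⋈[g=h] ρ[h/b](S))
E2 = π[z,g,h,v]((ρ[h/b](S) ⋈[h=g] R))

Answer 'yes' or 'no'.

E1 stepwise |·|:
  R → 3
  S → 3
  ρ[h/b](S) → 3
  (R ⋈[g=h] ρ[h/b](S)) → 1
E2 stepwise |·|:
  S → 3
  ρ[h/b](S) → 3
  R → 3
  (ρ[h/b](S) ⋈[h=g] R) → 1
  π[z,g,h,v]((ρ[h/b](S) ⋈[h=g] R)) → 1

E1 and E2 produce the same multiset:
z | g | h | v
s | 2 | 2 | q

yes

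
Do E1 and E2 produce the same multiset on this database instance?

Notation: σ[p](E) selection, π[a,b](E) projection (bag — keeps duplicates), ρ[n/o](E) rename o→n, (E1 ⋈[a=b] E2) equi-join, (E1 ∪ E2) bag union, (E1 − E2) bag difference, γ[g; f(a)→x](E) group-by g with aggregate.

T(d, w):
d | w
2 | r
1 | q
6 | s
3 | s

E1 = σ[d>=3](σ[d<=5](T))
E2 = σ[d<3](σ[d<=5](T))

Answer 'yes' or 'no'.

E1 stepwise |·|:
  T → 4
  σ[d<=5](T) → 3
  σ[d>=3](σ[d<=5](T)) → 1
E2 stepwise |·|:
  T → 4
  σ[d<=5](T) → 3
  σ[d<3](σ[d<=5](T)) → 2

E1 result:
d | w
3 | s
E2 result:
d | w
1 | q
2 | r
Witness: (1, 'q') appears 0× in E1 but 1× in E2.

no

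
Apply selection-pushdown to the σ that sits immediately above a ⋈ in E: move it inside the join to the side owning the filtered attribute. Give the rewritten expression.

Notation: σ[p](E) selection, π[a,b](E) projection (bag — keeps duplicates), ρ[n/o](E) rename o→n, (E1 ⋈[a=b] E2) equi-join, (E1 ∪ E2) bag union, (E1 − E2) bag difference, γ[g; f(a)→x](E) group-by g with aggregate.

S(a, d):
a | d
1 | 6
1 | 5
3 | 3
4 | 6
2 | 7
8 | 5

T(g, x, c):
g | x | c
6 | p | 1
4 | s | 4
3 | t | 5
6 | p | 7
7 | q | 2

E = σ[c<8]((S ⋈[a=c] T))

σ filters on c, owned by the right side.
E' = (S ⋈[a=c] σ[c<8](T))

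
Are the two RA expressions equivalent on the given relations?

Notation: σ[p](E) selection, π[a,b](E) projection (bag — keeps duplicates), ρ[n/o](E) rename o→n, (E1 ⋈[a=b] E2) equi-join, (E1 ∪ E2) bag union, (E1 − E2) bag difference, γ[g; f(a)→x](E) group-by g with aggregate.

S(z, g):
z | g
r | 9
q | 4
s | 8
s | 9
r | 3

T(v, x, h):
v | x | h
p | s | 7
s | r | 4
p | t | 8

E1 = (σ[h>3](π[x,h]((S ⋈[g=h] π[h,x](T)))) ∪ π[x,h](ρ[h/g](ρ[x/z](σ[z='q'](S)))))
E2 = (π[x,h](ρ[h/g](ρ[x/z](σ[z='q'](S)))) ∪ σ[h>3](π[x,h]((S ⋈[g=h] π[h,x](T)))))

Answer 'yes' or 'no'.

E1 per-node cardinality:
  S → 5
  T → 3
  π[h,x](T) → 3
  (S ⋈[g=h] π[h,x](T)) → 2
  π[x,h]((S ⋈[g=h] π[h,x](T))) → 2
  σ[h>3](π[x,h]((S ⋈[g=h] π[h,x](T)))) → 2
  S → 5
  σ[z='q'](S) → 1
  ρ[x/z](σ[z='q'](S)) → 1
  ρ[h/g](ρ[x/z](σ[z='q'](S))) → 1
  π[x,h](ρ[h/g](ρ[x/z](σ[z='q'](S)))) → 1
  (σ[h>3](π[x,h]((S ⋈[g=h] π[h,x](T)))) ∪ π[x,h](ρ[h/g](ρ[x/z](σ[z='q'](S))))) → 3
E2 per-node cardinality:
  S → 5
  σ[z='q'](S) → 1
  ρ[x/z](σ[z='q'](S)) → 1
  ρ[h/g](ρ[x/z](σ[z='q'](S))) → 1
  π[x,h](ρ[h/g](ρ[x/z](σ[z='q'](S)))) → 1
  S → 5
  T → 3
  π[h,x](T) → 3
  (S ⋈[g=h] π[h,x](T)) → 2
  π[x,h]((S ⋈[g=h] π[h,x](T))) → 2
  σ[h>3](π[x,h]((S ⋈[g=h] π[h,x](T)))) → 2
  (π[x,h](ρ[h/g](ρ[x/z](σ[z='q'](S)))) ∪ σ[h>3](π[x,h]((S ⋈[g=h] π[h,x](T))))) → 3

E1 and E2 produce the same multiset:
x | h
q | 4
r | 4
t | 8

yes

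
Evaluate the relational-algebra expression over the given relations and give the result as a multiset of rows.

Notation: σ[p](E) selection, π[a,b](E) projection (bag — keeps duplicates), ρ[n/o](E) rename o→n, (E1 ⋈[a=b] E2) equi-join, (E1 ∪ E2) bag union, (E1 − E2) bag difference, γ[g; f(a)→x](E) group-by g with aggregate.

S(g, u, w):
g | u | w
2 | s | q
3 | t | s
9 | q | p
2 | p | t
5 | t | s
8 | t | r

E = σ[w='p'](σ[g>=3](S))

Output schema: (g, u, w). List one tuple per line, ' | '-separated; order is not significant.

Per-node cardinality:
  S → 6
  σ[g>=3](S) → 4
  σ[w='p'](σ[g>=3](S)) → 1

== RESULT ==
g | u | w
9 | q | p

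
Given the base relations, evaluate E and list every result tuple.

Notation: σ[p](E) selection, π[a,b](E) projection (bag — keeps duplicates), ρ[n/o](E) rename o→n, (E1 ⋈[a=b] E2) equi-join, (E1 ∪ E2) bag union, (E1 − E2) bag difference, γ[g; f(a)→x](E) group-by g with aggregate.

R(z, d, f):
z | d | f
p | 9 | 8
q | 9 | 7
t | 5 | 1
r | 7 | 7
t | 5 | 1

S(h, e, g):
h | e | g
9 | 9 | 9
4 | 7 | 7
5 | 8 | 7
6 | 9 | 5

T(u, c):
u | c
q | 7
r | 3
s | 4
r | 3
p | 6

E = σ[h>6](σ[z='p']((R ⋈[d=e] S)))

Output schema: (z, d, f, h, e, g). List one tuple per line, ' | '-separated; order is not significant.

Stepwise |·|:
  R → 5
  S → 4
  (R ⋈[d=e] S) → 5
  σ[z='p']((R ⋈[d=e] S)) → 2
  σ[h>6](σ[z='p']((R ⋈[d=e] S))) → 1

== RESULT ==
z | d | f | h | e | g
p | 9 | 8 | 9 | 9 | 9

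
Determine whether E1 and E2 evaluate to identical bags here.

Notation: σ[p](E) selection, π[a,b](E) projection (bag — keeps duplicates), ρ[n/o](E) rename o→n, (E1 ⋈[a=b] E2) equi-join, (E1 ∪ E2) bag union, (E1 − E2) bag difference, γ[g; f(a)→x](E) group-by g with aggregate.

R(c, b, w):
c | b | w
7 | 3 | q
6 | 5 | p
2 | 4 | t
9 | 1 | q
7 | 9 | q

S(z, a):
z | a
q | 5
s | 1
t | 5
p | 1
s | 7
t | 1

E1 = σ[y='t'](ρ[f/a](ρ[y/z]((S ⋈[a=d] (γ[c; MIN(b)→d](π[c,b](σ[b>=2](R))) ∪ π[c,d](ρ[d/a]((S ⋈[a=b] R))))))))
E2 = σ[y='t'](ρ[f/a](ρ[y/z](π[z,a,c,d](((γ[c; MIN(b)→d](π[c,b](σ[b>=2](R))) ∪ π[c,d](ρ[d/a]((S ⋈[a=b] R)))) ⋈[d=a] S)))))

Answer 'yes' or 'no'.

E1 row counts bottom-up:
  S → 6
  R → 5
  σ[b>=2](R) → 4
  π[c,b](σ[b>=2](R)) → 4
  γ[c; MIN(b)→d](π[c,b](σ[b>=2](R))) → 3
  S → 6
  R → 5
  (S ⋈[a=b] R) → 5
  ρ[d/a]((S ⋈[a=b] R)) → 5
  π[c,d](ρ[d/a]((S ⋈[a=b] R))) → 5
  (γ[c; MIN(b)→d](π[c,b](σ[b>=2](R))) ∪ π[c,d](ρ[d/a]((S ⋈[a=b] R)))) → 8
  (S ⋈[a=d] (γ[c; MIN(b)→d](π[c,b](σ[b>=2](R))) ∪ π[c,d](ρ[d/a]((S ⋈[a=b] R))))) → 15
  ρ[y/z]((S ⋈[a=d] (γ[c; MIN(b)→d](π[c,b](σ[b>=2](R))) ∪ π[c,d](ρ[d/a]((S ⋈[a=b] R)))))) → 15
  ρ[f/a](ρ[y/z]((S ⋈[a=d] (γ[c; MIN(b)→d](π[c,b](σ[b>=2](R))) ∪ π[c,d](ρ[d/a]((S ⋈[a=b] R))))))) → 15
  σ[y='t'](ρ[f/a](ρ[y/z]((S ⋈[a=d] (γ[c; MIN(b)→d](π[c,b](σ[b>=2](R))) ∪ π[c,d](ρ[d/a]((S ⋈[a=b] R)))))))) → 6
E2 row counts bottom-up:
  R → 5
  σ[b>=2](R) → 4
  π[c,b](σ[b>=2](R)) → 4
  γ[c; MIN(b)→d](π[c,b](σ[b>=2](R))) → 3
  S → 6
  R → 5
  (S ⋈[a=b] R) → 5
  ρ[d/a]((S ⋈[a=b] R)) → 5
  π[c,d](ρ[d/a]((S ⋈[a=b] R))) → 5
  (γ[c; MIN(b)→d](π[c,b](σ[b>=2](R))) ∪ π[c,d](ρ[d/a]((S ⋈[a=b] R)))) → 8
  S → 6
  ((γ[c; MIN(b)→d](π[c,b](σ[b>=2](R))) ∪ π[c,d](ρ[d/a]((S ⋈[a=b] R)))) ⋈[d=a] S) → 15
  π[z,a,c,d](((γ[c; MIN(b)→d](π[c,b](σ[b>=2](R))) ∪ π[c,d](ρ[d/a]((S ⋈[a=b] R)))) ⋈[d=a] S)) → 15
  ρ[y/z](π[z,a,c,d](((γ[c; MIN(b)→d](π[c,b](σ[b>=2](R))) ∪ π[c,d](ρ[d/a]((S ⋈[a=b] R)))) ⋈[d=a] S))) → 15
  ρ[f/a](ρ[y/z](π[z,a,c,d](((γ[c; MIN(b)→d](π[c,b](σ[b>=2](R))) ∪ π[c,d](ρ[d/a]((S ⋈[a=b] R)))) ⋈[d=a] S)))) → 15
  σ[y='t'](ρ[f/a](ρ[y/z](π[z,a,c,d](((γ[c; MIN(b)→d](π[c,b](σ[b>=2](R))) ∪ π[c,d](ρ[d/a]((S ⋈[a=b] R)))) ⋈[d=a] S))))) → 6

E1 and E2 produce the same multiset:
y | f | c | d
t | 1 | 9 | 1
t | 1 | 9 | 1
t | 1 | 9 | 1
t | 5 | 6 | 5
t | 5 | 6 | 5
t | 5 | 6 | 5

yes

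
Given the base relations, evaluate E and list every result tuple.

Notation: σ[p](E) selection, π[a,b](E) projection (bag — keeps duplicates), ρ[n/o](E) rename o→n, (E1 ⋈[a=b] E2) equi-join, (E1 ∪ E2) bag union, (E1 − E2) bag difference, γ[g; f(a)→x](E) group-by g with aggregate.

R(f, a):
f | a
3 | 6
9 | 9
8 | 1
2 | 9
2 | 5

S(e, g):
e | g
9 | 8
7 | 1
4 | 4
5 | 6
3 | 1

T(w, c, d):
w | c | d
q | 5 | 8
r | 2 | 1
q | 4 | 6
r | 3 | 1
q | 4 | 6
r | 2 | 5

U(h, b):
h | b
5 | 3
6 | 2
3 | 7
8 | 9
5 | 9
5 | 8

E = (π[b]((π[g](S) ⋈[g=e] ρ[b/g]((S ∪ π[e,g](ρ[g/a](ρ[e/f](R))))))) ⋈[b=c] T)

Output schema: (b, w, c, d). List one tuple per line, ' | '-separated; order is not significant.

Row counts bottom-up:
  S → 5
  π[g](S) → 5
  S → 5
  R → 5
  ρ[e/f](R) → 5
  ρ[g/a](ρ[e/f](R)) → 5
  π[e,g](ρ[g/a](ρ[e/f](R))) → 5
  (S ∪ π[e,g](ρ[g/a](ρ[e/f](R)))) → 10
  ρ[b/g]((S ∪ π[e,g](ρ[g/a](ρ[e/f](R))))) → 10
  (π[g](S) ⋈[g=e] ρ[b/g]((S ∪ π[e,g](ρ[g/a](ρ[e/f](R)))))) → 2
  π[b]((π[g](S) ⋈[g=e] ρ[b/g]((S ∪ π[e,g](ρ[g/a](ρ[e/f](R))))))) → 2
  T → 6
  (π[b]((π[g](S) ⋈[g=e] ρ[b/g]((S ∪ π[e,g](ρ[g/a](ρ[e/f](R))))))) ⋈[b=c] T) → 2

== RESULT ==
b | w | c | d
4 | q | 4 | 6
4 | q | 4 | 6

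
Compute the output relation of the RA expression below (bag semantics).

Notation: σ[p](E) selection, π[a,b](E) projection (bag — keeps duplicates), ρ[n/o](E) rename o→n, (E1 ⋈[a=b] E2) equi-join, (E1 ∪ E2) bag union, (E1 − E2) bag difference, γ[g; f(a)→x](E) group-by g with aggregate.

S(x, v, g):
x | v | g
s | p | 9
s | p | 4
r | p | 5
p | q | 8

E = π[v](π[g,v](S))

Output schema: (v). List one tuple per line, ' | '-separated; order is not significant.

Stepwise |·|:
  S → 4
  π[g,v](S) → 4
  π[v](π[g,v](S)) → 4

== RESULT ==
v
p
p
p
q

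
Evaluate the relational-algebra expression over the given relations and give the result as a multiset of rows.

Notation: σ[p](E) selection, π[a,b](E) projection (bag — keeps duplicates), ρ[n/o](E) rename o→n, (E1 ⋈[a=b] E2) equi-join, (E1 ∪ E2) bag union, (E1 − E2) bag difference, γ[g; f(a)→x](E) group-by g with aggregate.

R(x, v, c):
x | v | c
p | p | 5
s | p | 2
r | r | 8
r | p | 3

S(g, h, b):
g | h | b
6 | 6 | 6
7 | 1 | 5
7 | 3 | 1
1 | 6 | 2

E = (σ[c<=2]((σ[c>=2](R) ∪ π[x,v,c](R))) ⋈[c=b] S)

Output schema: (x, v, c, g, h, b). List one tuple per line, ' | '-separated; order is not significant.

Row counts bottom-up:
  R → 4
  σ[c>=2](R) → 4
  R → 4
  π[x,v,c](R) → 4
  (σ[c>=2](R) ∪ π[x,v,c](R)) → 8
  σ[c<=2]((σ[c>=2](R) ∪ π[x,v,c](R))) → 2
  S → 4
  (σ[c<=2]((σ[c>=2](R) ∪ π[x,v,c](R))) ⋈[c=b] S) → 2

== RESULT ==
x | v | c | g | h | b
s | p | 2 | 1 | 6 | 2
s | p | 2 | 1 | 6 | 2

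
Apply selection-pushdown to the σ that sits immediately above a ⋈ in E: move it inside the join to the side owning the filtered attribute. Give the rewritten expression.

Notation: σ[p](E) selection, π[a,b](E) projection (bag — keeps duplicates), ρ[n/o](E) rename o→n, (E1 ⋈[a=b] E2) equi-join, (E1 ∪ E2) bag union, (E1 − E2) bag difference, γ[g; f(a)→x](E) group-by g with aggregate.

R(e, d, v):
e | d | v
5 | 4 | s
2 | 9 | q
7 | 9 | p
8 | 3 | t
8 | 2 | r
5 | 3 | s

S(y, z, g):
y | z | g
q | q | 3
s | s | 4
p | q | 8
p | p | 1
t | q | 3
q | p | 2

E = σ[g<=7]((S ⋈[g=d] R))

σ filters on g, owned by the left side.
E' = (σ[g<=7](S) ⋈[g=d] R)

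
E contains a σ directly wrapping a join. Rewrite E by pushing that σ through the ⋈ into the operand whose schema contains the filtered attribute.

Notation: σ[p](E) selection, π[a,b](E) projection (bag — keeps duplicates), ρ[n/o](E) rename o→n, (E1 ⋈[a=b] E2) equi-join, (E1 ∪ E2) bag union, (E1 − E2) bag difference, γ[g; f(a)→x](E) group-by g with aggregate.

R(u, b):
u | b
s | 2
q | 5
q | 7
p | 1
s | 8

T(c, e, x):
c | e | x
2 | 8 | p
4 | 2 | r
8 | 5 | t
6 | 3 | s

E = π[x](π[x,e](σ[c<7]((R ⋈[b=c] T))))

σ filters on c, owned by the right side.
E' = π[x](π[x,e]((R ⋈[b=c] σ[c<7](T))))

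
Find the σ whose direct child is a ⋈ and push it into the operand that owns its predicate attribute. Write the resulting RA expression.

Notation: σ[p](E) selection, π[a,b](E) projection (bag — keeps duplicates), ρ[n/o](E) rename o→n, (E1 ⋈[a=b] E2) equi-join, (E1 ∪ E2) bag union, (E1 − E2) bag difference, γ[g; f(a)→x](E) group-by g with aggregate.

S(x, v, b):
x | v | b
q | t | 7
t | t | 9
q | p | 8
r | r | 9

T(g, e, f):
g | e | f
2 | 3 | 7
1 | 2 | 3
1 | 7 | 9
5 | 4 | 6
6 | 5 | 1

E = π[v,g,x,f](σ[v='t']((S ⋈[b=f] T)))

σ filters on v, owned by the left side.
E' = π[v,g,x,f]((σ[v='t'](S) ⋈[b=f] T))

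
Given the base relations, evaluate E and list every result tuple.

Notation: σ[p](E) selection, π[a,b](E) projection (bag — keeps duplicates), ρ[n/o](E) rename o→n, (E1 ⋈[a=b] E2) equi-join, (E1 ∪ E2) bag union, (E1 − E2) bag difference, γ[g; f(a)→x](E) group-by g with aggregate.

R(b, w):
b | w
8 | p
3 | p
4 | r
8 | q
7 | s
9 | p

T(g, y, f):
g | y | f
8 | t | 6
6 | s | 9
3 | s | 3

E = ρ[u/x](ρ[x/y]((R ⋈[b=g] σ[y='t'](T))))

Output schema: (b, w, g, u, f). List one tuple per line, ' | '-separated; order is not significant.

Stepwise |·|:
  R → 6
  T → 3
  σ[y='t'](T) → 1
  (R ⋈[b=g] σ[y='t'](T)) → 2
  ρ[x/y]((R ⋈[b=g] σ[y='t'](T))) → 2
  ρ[u/x](ρ[x/y]((R ⋈[b=g] σ[y='t'](T)))) → 2

== RESULT ==
b | w | g | u | f
8 | p | 8 | t | 6
8 | q | 8 | t | 6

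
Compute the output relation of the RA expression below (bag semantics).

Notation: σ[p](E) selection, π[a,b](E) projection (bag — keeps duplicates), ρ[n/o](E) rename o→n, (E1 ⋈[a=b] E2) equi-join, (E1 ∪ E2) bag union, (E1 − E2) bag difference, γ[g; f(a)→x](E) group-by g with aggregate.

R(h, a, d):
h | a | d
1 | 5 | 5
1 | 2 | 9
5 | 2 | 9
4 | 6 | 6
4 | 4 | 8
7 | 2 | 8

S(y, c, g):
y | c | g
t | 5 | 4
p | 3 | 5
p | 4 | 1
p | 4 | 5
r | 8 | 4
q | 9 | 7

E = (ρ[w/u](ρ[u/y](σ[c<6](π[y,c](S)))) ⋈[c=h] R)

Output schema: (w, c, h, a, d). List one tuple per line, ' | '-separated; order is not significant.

Per-node cardinality:
  S → 6
  π[y,c](S) → 6
  σ[c<6](π[y,c](S)) → 4
  ρ[u/y](σ[c<6](π[y,c](S))) → 4
  ρ[w/u](ρ[u/y](σ[c<6](π[y,c](S)))) → 4
  R → 6
  (ρ[w/u](ρ[u/y](σ[c<6](π[y,c](S)))) ⋈[c=h] R) → 5

== RESULT ==
w | c | h | a | d
p | 4 | 4 | 4 | 8
p | 4 | 4 | 4 | 8
p | 4 | 4 | 6 | 6
p | 4 | 4 | 6 | 6
t | 5 | 5 | 2 | 9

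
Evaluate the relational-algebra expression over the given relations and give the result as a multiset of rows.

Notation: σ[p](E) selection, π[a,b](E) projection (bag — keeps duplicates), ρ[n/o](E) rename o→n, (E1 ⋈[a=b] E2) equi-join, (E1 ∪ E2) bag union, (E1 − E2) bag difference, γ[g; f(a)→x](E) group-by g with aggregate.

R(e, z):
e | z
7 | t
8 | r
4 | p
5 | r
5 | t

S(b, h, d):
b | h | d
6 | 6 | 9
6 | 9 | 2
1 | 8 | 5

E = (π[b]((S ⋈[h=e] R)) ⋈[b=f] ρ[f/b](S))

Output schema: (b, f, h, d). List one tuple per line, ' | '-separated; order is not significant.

Subexpression sizes:
  S → 3
  R → 5
  (S ⋈[h=e] R) → 1
  π[b]((S ⋈[h=e] R)) → 1
  S → 3
  ρ[f/b](S) → 3
  (π[b]((S ⋈[h=e] R)) ⋈[b=f] ρ[f/b](S)) → 1

== RESULT ==
b | f | h | d
1 | 1 | 8 | 5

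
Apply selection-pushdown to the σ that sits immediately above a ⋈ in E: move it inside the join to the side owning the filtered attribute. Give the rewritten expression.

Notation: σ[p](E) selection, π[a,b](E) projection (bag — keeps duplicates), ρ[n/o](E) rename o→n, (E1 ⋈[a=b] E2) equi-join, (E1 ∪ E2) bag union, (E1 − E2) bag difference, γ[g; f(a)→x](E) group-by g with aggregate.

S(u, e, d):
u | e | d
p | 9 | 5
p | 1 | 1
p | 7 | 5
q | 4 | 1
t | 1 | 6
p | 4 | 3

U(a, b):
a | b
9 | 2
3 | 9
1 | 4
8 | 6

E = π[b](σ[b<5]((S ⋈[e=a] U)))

σ filters on b, owned by the right side.
E' = π[b]((S ⋈[e=a] σ[b<5](U)))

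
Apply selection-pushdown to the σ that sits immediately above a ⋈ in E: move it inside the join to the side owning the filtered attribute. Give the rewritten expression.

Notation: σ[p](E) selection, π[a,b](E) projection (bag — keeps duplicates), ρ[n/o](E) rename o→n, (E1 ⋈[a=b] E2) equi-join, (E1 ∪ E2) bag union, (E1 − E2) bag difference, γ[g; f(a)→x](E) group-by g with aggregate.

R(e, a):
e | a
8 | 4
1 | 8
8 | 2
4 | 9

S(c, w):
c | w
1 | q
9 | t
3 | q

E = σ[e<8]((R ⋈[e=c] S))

σ filters on e, owned by the left side.
E' = (σ[e<8](R) ⋈[e=c] S)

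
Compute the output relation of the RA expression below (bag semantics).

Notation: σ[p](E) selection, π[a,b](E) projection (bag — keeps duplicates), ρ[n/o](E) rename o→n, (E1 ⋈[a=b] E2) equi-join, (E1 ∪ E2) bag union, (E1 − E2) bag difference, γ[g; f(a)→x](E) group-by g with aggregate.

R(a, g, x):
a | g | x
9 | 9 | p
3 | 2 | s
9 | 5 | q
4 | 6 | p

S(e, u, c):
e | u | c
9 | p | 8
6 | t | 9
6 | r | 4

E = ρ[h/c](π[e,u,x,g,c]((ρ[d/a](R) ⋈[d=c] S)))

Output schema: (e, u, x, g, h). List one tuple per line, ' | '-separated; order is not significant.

Per-node cardinality:
  R → 4
  ρ[d/a](R) → 4
  S → 3
  (ρ[d/a](R) ⋈[d=c] S) → 3
  π[e,u,x,g,c]((ρ[d/a](R) ⋈[d=c] S)) → 3
  ρ[h/c](π[e,u,x,g,c]((ρ[d/a](R) ⋈[d=c] S))) → 3

== RESULT ==
e | u | x | g | h
6 | r | p | 6 | 4
6 | t | p | 9 | 9
6 | t | q | 5 | 9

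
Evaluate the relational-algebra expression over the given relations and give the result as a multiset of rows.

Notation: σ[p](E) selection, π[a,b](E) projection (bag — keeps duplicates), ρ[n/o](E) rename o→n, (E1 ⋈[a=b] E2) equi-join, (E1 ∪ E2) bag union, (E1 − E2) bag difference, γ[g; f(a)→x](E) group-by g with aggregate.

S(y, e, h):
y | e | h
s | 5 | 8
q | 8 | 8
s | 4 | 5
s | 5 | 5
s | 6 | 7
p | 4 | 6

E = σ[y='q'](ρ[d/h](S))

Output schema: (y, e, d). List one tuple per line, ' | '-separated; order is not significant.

Subexpression sizes:
  S → 6
  ρ[d/h](S) → 6
  σ[y='q'](ρ[d/h](S)) → 1

== RESULT ==
y | e | d
q | 8 | 8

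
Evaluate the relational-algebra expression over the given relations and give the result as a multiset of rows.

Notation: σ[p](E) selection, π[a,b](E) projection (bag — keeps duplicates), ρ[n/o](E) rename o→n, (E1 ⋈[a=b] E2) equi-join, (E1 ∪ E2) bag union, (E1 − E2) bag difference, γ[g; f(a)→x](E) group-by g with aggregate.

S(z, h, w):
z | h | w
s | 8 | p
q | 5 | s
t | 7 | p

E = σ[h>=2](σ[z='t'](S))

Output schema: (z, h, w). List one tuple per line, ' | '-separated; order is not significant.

Per-node cardinality:
  S → 3
  σ[z='t'](S) → 1
  σ[h>=2](σ[z='t'](S)) → 1

== RESULT ==
z | h | w
t | 7 | p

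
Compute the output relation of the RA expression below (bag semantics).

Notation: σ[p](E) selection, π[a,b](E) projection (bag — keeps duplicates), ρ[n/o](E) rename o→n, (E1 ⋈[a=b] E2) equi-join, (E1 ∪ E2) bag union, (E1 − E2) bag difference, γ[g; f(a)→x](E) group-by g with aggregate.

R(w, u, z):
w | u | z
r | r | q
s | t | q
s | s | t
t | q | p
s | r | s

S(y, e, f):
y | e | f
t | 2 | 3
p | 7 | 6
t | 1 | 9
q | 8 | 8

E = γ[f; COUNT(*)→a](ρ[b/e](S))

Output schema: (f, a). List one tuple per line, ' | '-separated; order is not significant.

Per-node cardinality:
  S → 4
  ρ[b/e](S) → 4
  γ[f; COUNT(*)→a](ρ[b/e](S)) → 4

== RESULT ==
f | a
3 | 1
6 | 1
8 | 1
9 | 1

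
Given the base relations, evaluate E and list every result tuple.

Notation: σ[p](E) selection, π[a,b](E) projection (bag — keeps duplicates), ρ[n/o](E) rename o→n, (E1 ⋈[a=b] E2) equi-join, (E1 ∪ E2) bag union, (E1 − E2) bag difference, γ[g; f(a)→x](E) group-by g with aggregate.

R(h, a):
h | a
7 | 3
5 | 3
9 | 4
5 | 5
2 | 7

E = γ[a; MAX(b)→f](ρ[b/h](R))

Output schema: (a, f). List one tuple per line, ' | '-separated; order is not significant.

Subexpression sizes:
  R → 5
  ρ[b/h](R) → 5
  γ[a; MAX(b)→f](ρ[b/h](R)) → 4

== RESULT ==
a | f
3 | 7
4 | 9
5 | 5
7 | 2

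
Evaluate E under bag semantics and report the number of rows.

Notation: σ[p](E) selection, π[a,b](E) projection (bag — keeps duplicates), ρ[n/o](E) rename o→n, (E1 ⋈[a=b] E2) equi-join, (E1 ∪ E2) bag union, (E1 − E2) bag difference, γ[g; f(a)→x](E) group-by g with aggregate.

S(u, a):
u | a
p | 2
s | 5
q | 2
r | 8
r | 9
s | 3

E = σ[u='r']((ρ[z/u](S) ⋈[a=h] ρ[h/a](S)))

Per-node cardinality:
  S → 6
  ρ[z/u](S) → 6
  S → 6
  ρ[h/a](S) → 6
  (ρ[z/u](S) ⋈[a=h] ρ[h/a](S)) → 8
  σ[u='r']((ρ[z/u](S) ⋈[a=h] ρ[h/a](S))) → 2

|E| = 2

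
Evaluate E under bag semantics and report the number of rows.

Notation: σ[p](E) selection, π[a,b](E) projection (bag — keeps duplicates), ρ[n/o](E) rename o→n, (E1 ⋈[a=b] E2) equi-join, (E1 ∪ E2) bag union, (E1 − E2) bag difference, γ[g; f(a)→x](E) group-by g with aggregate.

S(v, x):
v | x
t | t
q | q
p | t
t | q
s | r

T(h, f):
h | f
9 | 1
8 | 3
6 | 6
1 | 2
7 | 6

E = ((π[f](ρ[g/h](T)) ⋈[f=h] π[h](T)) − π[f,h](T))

Per-node cardinality:
  T → 5
  ρ[g/h](T) → 5
  π[f](ρ[g/h](T)) → 5
  T → 5
  π[h](T) → 5
  (π[f](ρ[g/h](T)) ⋈[f=h] π[h](T)) → 3
  T → 5
  π[f,h](T) → 5
  ((π[f](ρ[g/h](T)) ⋈[f=h] π[h](T)) − π[f,h](T)) → 2

|E| = 2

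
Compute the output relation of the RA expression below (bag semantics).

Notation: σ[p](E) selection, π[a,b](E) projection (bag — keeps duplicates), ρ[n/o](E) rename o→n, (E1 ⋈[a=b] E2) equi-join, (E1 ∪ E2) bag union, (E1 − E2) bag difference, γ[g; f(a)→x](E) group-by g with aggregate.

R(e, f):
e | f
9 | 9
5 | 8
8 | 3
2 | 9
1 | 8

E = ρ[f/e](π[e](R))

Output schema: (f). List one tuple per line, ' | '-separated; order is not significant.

Subexpression sizes:
  R → 5
  π[e](R) → 5
  ρ[f/e](π[e](R)) → 5

== RESULT ==
f
1
2
5
8
9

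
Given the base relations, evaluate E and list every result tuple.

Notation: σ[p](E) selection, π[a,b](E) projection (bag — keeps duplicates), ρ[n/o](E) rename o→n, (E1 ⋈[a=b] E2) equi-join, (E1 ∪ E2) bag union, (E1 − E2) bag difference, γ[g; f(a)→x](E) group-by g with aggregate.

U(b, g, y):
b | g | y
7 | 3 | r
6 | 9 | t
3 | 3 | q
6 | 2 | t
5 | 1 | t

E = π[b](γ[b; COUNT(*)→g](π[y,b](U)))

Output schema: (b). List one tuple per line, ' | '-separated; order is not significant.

Stepwise |·|:
  U → 5
  π[y,b](U) → 5
  γ[b; COUNT(*)→g](π[y,b](U)) → 4
  π[b](γ[b; COUNT(*)→g](π[y,b](U))) → 4

== RESULT ==
b
3
5
6
7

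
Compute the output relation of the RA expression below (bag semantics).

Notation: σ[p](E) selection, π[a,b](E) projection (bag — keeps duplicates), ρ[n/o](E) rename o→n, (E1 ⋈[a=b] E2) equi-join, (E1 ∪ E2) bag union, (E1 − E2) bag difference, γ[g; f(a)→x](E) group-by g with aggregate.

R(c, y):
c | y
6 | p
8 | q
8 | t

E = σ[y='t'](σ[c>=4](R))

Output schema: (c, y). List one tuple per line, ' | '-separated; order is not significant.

Per-node cardinality:
  R → 3
  σ[c>=4](R) → 3
  σ[y='t'](σ[c>=4](R)) → 1

== RESULT ==
c | y
8 | t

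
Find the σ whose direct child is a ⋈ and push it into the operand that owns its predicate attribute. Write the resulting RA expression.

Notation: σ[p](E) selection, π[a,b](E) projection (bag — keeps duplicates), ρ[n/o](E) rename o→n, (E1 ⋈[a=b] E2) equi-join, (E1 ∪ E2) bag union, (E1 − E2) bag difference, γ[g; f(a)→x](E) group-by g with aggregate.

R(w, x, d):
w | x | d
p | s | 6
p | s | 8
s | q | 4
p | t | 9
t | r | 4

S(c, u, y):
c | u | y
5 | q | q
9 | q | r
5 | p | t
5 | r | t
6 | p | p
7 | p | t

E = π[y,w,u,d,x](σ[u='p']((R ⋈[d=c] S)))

σ filters on u, owned by the right side.
E' = π[y,w,u,d,x]((R ⋈[d=c] σ[u='p'](S)))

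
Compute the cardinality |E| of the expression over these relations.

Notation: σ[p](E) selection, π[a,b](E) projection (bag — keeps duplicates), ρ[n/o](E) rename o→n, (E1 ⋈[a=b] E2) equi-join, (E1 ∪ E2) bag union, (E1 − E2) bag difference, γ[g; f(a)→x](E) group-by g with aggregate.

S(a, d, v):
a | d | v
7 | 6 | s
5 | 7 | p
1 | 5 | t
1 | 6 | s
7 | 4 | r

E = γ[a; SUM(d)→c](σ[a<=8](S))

Subexpression sizes:
  S → 5
  σ[a<=8](S) → 5
  γ[a; SUM(d)→c](σ[a<=8](S)) → 3

|E| = 3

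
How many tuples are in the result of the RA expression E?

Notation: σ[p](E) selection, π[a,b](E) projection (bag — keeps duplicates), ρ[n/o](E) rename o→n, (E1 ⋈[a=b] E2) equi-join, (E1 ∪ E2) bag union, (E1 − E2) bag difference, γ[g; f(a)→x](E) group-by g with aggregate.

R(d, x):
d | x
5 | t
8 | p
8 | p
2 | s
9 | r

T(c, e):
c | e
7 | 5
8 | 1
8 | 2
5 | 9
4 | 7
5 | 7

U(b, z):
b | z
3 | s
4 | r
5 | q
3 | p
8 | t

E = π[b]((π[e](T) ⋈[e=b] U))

Subexpression sizes:
  T → 6
  π[e](T) → 6
  U → 5
  (π[e](T) ⋈[e=b] U) → 1
  π[b]((π[e](T) ⋈[e=b] U)) → 1

|E| = 1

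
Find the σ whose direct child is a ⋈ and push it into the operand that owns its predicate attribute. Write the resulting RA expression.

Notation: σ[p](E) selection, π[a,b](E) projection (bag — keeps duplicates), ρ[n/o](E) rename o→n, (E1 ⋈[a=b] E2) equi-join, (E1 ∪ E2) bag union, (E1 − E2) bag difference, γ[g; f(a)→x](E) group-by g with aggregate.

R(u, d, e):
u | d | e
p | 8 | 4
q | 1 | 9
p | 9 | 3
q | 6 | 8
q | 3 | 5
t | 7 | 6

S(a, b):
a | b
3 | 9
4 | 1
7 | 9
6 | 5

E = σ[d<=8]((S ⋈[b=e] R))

σ filters on d, owned by the right side.
E' = (S ⋈[b=e] σ[d<=8](R))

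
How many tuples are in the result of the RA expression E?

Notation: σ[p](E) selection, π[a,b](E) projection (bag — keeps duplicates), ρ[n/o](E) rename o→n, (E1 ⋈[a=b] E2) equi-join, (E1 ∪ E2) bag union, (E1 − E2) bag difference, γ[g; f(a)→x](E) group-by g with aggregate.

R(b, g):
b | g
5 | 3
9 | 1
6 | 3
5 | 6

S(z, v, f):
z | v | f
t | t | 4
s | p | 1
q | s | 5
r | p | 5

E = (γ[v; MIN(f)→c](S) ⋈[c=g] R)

Stepwise |·|:
  S → 4
  γ[v; MIN(f)→c](S) → 3
  R → 4
  (γ[v; MIN(f)→c](S) ⋈[c=g] R) → 1

|E| = 1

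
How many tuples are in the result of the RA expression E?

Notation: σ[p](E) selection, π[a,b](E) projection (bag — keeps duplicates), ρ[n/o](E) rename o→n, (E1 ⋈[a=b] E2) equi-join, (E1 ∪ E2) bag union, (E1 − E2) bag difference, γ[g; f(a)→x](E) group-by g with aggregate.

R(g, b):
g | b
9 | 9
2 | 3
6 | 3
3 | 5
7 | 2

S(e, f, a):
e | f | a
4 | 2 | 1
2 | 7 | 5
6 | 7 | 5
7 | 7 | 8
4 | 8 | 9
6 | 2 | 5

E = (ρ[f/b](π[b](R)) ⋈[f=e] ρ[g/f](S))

Row counts bottom-up:
  R → 5
  π[b](R) → 5
  ρ[f/b](π[b](R)) → 5
  S → 6
  ρ[g/f](S) → 6
  (ρ[f/b](π[b](R)) ⋈[f=e] ρ[g/f](S)) → 1

|E| = 1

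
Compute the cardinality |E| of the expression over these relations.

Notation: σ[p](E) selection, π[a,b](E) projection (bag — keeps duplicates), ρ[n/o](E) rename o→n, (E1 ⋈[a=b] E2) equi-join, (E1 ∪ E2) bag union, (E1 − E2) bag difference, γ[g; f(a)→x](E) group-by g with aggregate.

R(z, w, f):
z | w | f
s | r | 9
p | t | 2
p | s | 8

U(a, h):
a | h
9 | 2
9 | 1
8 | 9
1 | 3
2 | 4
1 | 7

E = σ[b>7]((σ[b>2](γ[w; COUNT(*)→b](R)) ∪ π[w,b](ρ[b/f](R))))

Subexpression sizes:
  R → 3
  γ[w; COUNT(*)→b](R) → 3
  σ[b>2](γ[w; COUNT(*)→b](R)) → 0
  R → 3
  ρ[b/f](R) → 3
  π[w,b](ρ[b/f](R)) → 3
  (σ[b>2](γ[w; COUNT(*)→b](R)) ∪ π[w,b](ρ[b/f](R))) → 3
  σ[b>7]((σ[b>2](γ[w; COUNT(*)→b](R)) ∪ π[w,b](ρ[b/f](R)))) → 2

|E| = 2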